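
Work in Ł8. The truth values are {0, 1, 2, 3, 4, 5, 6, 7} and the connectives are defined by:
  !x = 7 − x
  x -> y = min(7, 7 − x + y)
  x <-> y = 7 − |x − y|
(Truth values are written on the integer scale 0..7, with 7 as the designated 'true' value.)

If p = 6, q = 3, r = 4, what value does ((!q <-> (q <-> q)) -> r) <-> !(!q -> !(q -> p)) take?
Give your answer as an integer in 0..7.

!q = !3 = 4
q <-> q = 3 <-> 3 = 7
!q <-> (q <-> q) = 4 <-> 7 = 4
(!q <-> (q <-> q)) -> r = 4 -> 4 = 7
!q = !3 = 4
q -> p = 3 -> 6 = 7
!(q -> p) = !7 = 0
!q -> !(q -> p) = 4 -> 0 = 3
!(!q -> !(q -> p)) = !3 = 4
((!q <-> (q <-> q)) -> r) <-> !(!q -> !(q -> p)) = 7 <-> 4 = 4

4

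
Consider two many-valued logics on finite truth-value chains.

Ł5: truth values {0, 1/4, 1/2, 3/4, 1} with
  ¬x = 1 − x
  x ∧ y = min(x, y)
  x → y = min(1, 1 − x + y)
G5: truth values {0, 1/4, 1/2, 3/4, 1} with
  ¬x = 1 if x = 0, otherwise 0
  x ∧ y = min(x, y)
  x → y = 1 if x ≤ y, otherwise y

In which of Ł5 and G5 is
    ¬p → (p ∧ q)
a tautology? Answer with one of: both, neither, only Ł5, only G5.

neither

In Ł5: at p = 0, q = 0 the value is 0 — not a tautology.
In G5: at p = 0, q = 0 the value is 0 — not a tautology.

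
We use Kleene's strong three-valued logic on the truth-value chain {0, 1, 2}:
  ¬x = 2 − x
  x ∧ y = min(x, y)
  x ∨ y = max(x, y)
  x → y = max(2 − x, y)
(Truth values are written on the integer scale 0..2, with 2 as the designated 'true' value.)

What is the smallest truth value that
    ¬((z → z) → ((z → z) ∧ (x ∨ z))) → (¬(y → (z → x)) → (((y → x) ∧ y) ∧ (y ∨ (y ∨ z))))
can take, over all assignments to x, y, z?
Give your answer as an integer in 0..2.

1

Take x = 0, y = 1, z = 1:
z → z = 1 → 1 = 1
z → z = 1 → 1 = 1
x ∨ z = 0 ∨ 1 = 1
(z → z) ∧ (x ∨ z) = 1 ∧ 1 = 1
(z → z) → ((z → z) ∧ (x ∨ z)) = 1 → 1 = 1
¬((z → z) → ((z → z) ∧ (x ∨ z))) = ¬1 = 1
z → x = 1 → 0 = 1
y → (z → x) = 1 → 1 = 1
¬(y → (z → x)) = ¬1 = 1
y → x = 1 → 0 = 1
(y → x) ∧ y = 1 ∧ 1 = 1
y ∨ z = 1 ∨ 1 = 1
y ∨ (y ∨ z) = 1 ∨ 1 = 1
((y → x) ∧ y) ∧ (y ∨ (y ∨ z)) = 1 ∧ 1 = 1
¬(y → (z → x)) → (((y → x) ∧ y) ∧ (y ∨ (y ∨ z))) = 1 → 1 = 1
¬((z → z) → ((z → z) ∧ (x ∨ z))) → (¬(y → (z → x)) → (((y → x) ∧ y) ∧ (y ∨ (y ∨ z)))) = 1 → 1 = 1
No assignment yields a value below 1, so this is the minimum.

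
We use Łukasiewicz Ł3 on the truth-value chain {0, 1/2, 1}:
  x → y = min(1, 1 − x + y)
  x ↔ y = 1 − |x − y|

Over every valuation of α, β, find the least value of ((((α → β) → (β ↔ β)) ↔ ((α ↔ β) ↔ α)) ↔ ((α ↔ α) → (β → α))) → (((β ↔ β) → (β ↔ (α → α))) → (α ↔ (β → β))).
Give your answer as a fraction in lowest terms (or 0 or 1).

Take α = 0, β = 1/2:
α → β = 0 → 1/2 = 1
β ↔ β = 1/2 ↔ 1/2 = 1
(α → β) → (β ↔ β) = 1 → 1 = 1
α ↔ β = 0 ↔ 1/2 = 1/2
(α ↔ β) ↔ α = 1/2 ↔ 0 = 1/2
((α → β) → (β ↔ β)) ↔ ((α ↔ β) ↔ α) = 1 ↔ 1/2 = 1/2
α ↔ α = 0 ↔ 0 = 1
β → α = 1/2 → 0 = 1/2
(α ↔ α) → (β → α) = 1 → 1/2 = 1/2
(((α → β) → (β ↔ β)) ↔ ((α ↔ β) ↔ α)) ↔ ((α ↔ α) → (β → α)) = 1/2 ↔ 1/2 = 1
β ↔ β = 1/2 ↔ 1/2 = 1
α → α = 0 → 0 = 1
β ↔ (α → α) = 1/2 ↔ 1 = 1/2
(β ↔ β) → (β ↔ (α → α)) = 1 → 1/2 = 1/2
β → β = 1/2 → 1/2 = 1
α ↔ (β → β) = 0 ↔ 1 = 0
((β ↔ β) → (β ↔ (α → α))) → (α ↔ (β → β)) = 1/2 → 0 = 1/2
((((α → β) → (β ↔ β)) ↔ ((α ↔ β) ↔ α)) ↔ ((α ↔ α) → (β → α))) → (((β ↔ β) → (β ↔ (α → α))) → (α ↔ (β → β))) = 1 → 1/2 = 1/2
No assignment yields a value below 1/2, so this is the minimum.

1/2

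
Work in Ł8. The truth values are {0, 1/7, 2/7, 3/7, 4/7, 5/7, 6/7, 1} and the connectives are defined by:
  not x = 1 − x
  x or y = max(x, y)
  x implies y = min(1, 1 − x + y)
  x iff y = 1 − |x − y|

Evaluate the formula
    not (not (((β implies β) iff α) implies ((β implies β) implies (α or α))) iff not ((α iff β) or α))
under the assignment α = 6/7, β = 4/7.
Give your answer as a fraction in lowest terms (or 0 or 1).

β implies β = 4/7 implies 4/7 = 1
(β implies β) iff α = 1 iff 6/7 = 6/7
β implies β = 4/7 implies 4/7 = 1
α or α = 6/7 or 6/7 = 6/7
(β implies β) implies (α or α) = 1 implies 6/7 = 6/7
((β implies β) iff α) implies ((β implies β) implies (α or α)) = 6/7 implies 6/7 = 1
not (((β implies β) iff α) implies ((β implies β) implies (α or α))) = not 1 = 0
α iff β = 6/7 iff 4/7 = 5/7
(α iff β) or α = 5/7 or 6/7 = 6/7
not ((α iff β) or α) = not 6/7 = 1/7
not (((β implies β) iff α) implies ((β implies β) implies (α or α))) iff not ((α iff β) or α) = 0 iff 1/7 = 6/7
not (not (((β implies β) iff α) implies ((β implies β) implies (α or α))) iff not ((α iff β) or α)) = not 6/7 = 1/7

1/7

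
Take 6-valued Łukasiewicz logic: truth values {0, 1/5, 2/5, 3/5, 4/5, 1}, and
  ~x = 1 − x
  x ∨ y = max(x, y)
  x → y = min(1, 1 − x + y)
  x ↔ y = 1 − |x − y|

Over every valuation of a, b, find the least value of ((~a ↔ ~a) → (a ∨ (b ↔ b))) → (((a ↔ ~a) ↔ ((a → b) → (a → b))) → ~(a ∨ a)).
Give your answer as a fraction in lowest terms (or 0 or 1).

Take a = 3/5, b = 0:
~a = ~3/5 = 2/5
~a = ~3/5 = 2/5
~a ↔ ~a = 2/5 ↔ 2/5 = 1
b ↔ b = 0 ↔ 0 = 1
a ∨ (b ↔ b) = 3/5 ∨ 1 = 1
(~a ↔ ~a) → (a ∨ (b ↔ b)) = 1 → 1 = 1
~a = ~3/5 = 2/5
a ↔ ~a = 3/5 ↔ 2/5 = 4/5
a → b = 3/5 → 0 = 2/5
a → b = 3/5 → 0 = 2/5
(a → b) → (a → b) = 2/5 → 2/5 = 1
(a ↔ ~a) ↔ ((a → b) → (a → b)) = 4/5 ↔ 1 = 4/5
a ∨ a = 3/5 ∨ 3/5 = 3/5
~(a ∨ a) = ~3/5 = 2/5
((a ↔ ~a) ↔ ((a → b) → (a → b))) → ~(a ∨ a) = 4/5 → 2/5 = 3/5
((~a ↔ ~a) → (a ∨ (b ↔ b))) → (((a ↔ ~a) ↔ ((a → b) → (a → b))) → ~(a ∨ a)) = 1 → 3/5 = 3/5
No assignment yields a value below 3/5, so this is the minimum.

3/5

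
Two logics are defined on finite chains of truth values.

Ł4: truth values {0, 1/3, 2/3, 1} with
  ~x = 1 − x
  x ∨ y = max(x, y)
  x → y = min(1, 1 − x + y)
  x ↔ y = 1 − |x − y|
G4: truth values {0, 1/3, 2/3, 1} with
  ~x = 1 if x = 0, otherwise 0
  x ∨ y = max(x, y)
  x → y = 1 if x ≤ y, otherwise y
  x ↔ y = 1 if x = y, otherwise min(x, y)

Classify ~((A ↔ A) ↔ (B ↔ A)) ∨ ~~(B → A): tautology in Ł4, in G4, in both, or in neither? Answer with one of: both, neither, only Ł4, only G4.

In Ł4: at A = 0, B = 1/3 the value is 2/3 — not a tautology.
In G4: every assignment gives 1 — tautology.

only G4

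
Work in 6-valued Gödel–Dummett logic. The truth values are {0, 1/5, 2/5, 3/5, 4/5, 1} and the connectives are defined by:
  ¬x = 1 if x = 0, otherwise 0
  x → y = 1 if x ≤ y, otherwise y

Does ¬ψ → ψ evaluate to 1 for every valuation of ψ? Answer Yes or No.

Counterexample: take ψ = 0.
¬ψ = ¬0 = 1
¬ψ → ψ = 1 → 0 = 0
This gives 0 ≠ 1.

No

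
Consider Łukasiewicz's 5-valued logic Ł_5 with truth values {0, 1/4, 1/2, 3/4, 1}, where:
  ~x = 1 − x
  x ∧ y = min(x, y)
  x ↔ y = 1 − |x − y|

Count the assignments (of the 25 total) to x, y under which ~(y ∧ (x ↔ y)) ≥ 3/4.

13

value 1: 6 assignments (counts)
value 3/4: 7 assignments (counts)
value 1/2: 7 assignments
value 1/4: 4 assignments
value 0: 1 assignment
So 13 of the 25 assignments meet the threshold.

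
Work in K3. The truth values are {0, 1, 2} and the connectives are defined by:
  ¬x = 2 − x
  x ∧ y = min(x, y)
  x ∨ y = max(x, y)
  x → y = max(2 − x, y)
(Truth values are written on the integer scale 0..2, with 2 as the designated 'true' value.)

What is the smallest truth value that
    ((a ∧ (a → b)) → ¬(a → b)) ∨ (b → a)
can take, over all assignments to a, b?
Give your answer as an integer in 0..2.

Take a = 1, b = 1:
a → b = 1 → 1 = 1
a ∧ (a → b) = 1 ∧ 1 = 1
a → b = 1 → 1 = 1
¬(a → b) = ¬1 = 1
(a ∧ (a → b)) → ¬(a → b) = 1 → 1 = 1
b → a = 1 → 1 = 1
((a ∧ (a → b)) → ¬(a → b)) ∨ (b → a) = 1 ∨ 1 = 1
No assignment yields a value below 1, so this is the minimum.

1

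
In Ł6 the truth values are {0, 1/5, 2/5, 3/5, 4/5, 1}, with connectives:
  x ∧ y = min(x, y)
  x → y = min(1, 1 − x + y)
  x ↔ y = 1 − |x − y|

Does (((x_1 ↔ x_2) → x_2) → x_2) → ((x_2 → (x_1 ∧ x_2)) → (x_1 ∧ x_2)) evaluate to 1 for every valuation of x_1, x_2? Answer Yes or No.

Counterexample: take x_1 = 0, x_2 = 0.
x_1 ↔ x_2 = 0 ↔ 0 = 1
(x_1 ↔ x_2) → x_2 = 1 → 0 = 0
((x_1 ↔ x_2) → x_2) → x_2 = 0 → 0 = 1
x_1 ∧ x_2 = 0 ∧ 0 = 0
x_2 → (x_1 ∧ x_2) = 0 → 0 = 1
x_1 ∧ x_2 = 0 ∧ 0 = 0
(x_2 → (x_1 ∧ x_2)) → (x_1 ∧ x_2) = 1 → 0 = 0
(((x_1 ↔ x_2) → x_2) → x_2) → ((x_2 → (x_1 ∧ x_2)) → (x_1 ∧ x_2)) = 1 → 0 = 0
This gives 0 ≠ 1.

No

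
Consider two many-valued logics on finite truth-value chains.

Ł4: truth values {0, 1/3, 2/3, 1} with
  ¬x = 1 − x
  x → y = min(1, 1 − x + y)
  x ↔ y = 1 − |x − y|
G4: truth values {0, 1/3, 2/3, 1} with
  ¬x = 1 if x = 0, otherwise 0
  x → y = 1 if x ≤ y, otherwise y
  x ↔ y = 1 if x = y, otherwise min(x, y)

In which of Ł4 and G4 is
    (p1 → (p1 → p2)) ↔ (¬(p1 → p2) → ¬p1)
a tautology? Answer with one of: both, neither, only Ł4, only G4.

In Ł4: every assignment gives 1 — tautology.
In G4: at p1 = 2/3, p2 = 1/3 the value is 1/3 — not a tautology.

only Ł4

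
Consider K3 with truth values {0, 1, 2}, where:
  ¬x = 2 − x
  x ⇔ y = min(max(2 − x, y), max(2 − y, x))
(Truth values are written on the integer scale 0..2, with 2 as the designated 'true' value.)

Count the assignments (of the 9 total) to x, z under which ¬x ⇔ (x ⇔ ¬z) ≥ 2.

2

x = 0, z = 0 ↦ 0  <
x = 0, z = 1 ↦ 1  <
x = 0, z = 2 ↦ 2  ≥
x = 1, z = 0 ↦ 1  <
x = 1, z = 1 ↦ 1  <
x = 1, z = 2 ↦ 1  <
x = 2, z = 0 ↦ 0  <
x = 2, z = 1 ↦ 1  <
x = 2, z = 2 ↦ 2  ≥
So 2 of the 9 assignments meet the threshold.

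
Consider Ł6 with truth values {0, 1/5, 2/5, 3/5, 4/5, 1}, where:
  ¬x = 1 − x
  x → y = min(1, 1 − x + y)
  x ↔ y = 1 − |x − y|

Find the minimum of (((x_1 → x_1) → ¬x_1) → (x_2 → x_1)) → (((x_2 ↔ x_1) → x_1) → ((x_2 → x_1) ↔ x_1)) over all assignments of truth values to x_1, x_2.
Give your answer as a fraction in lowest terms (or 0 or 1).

Take x_1 = 2/5, x_2 = 0:
x_1 → x_1 = 2/5 → 2/5 = 1
¬x_1 = ¬2/5 = 3/5
(x_1 → x_1) → ¬x_1 = 1 → 3/5 = 3/5
x_2 → x_1 = 0 → 2/5 = 1
((x_1 → x_1) → ¬x_1) → (x_2 → x_1) = 3/5 → 1 = 1
x_2 ↔ x_1 = 0 ↔ 2/5 = 3/5
(x_2 ↔ x_1) → x_1 = 3/5 → 2/5 = 4/5
x_2 → x_1 = 0 → 2/5 = 1
(x_2 → x_1) ↔ x_1 = 1 ↔ 2/5 = 2/5
((x_2 ↔ x_1) → x_1) → ((x_2 → x_1) ↔ x_1) = 4/5 → 2/5 = 3/5
(((x_1 → x_1) → ¬x_1) → (x_2 → x_1)) → (((x_2 ↔ x_1) → x_1) → ((x_2 → x_1) ↔ x_1)) = 1 → 3/5 = 3/5
No assignment yields a value below 3/5, so this is the minimum.

3/5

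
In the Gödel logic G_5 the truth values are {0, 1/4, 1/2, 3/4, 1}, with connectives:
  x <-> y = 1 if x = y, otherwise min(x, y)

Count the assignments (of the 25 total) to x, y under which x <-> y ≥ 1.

value 1: 5 assignments (counts)
value 3/4: 2 assignments
value 1/2: 4 assignments
value 1/4: 6 assignments
value 0: 8 assignments
So 5 of the 25 assignments meet the threshold.

5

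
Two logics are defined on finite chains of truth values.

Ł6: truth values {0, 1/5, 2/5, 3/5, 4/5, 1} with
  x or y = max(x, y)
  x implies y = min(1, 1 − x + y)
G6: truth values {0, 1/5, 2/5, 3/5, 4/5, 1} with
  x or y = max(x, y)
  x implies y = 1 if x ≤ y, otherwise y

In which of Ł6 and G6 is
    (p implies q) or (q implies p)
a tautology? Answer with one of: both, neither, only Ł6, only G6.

both

In Ł6: every assignment gives 1 — tautology.
In G6: every assignment gives 1 — tautology.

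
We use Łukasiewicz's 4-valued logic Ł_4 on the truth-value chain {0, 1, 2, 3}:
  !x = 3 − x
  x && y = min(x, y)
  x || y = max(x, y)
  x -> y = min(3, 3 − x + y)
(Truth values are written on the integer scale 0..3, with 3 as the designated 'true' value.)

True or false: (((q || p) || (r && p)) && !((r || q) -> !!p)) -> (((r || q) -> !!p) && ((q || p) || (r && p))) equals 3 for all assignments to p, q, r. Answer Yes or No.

No

Counterexample: take p = 0, q = 1, r = 3.
q || p = 1 || 0 = 1
r && p = 3 && 0 = 0
(q || p) || (r && p) = 1 || 0 = 1
r || q = 3 || 1 = 3
!p = !0 = 3
!!p = !3 = 0
(r || q) -> !!p = 3 -> 0 = 0
!((r || q) -> !!p) = !0 = 3
((q || p) || (r && p)) && !((r || q) -> !!p) = 1 && 3 = 1
r || q = 3 || 1 = 3
!p = !0 = 3
!!p = !3 = 0
(r || q) -> !!p = 3 -> 0 = 0
q || p = 1 || 0 = 1
r && p = 3 && 0 = 0
(q || p) || (r && p) = 1 || 0 = 1
((r || q) -> !!p) && ((q || p) || (r && p)) = 0 && 1 = 0
(((q || p) || (r && p)) && !((r || q) -> !!p)) -> (((r || q) -> !!p) && ((q || p) || (r && p))) = 1 -> 0 = 2
This gives 2 ≠ 3.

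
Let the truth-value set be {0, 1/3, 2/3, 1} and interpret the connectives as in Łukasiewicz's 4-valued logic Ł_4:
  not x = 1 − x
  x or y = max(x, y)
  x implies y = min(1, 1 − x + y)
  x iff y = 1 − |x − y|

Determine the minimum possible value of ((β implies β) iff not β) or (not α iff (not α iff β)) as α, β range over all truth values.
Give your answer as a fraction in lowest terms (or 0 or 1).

Take α = 0, β = 1/3:
β implies β = 1/3 implies 1/3 = 1
not β = not 1/3 = 2/3
(β implies β) iff not β = 1 iff 2/3 = 2/3
not α = not 0 = 1
not α = not 0 = 1
not α iff β = 1 iff 1/3 = 1/3
not α iff (not α iff β) = 1 iff 1/3 = 1/3
((β implies β) iff not β) or (not α iff (not α iff β)) = 2/3 or 1/3 = 2/3
No assignment yields a value below 2/3, so this is the minimum.

2/3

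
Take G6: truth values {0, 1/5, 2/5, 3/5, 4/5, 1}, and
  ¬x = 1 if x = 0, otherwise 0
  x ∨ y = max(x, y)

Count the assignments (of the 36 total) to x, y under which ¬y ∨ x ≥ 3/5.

21

value 1: 11 assignments (counts)
value 4/5: 5 assignments (counts)
value 3/5: 5 assignments (counts)
value 2/5: 5 assignments
value 1/5: 5 assignments
value 0: 5 assignments
So 21 of the 36 assignments meet the threshold.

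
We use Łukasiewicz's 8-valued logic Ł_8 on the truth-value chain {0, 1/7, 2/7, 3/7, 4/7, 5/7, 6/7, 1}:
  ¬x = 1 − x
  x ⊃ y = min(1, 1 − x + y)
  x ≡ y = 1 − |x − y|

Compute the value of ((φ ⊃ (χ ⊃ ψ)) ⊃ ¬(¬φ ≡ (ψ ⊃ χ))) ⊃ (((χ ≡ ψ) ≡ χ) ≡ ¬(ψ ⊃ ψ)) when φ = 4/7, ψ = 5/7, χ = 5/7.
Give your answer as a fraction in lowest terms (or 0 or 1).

5/7

χ ⊃ ψ = 5/7 ⊃ 5/7 = 1
φ ⊃ (χ ⊃ ψ) = 4/7 ⊃ 1 = 1
¬φ = ¬4/7 = 3/7
ψ ⊃ χ = 5/7 ⊃ 5/7 = 1
¬φ ≡ (ψ ⊃ χ) = 3/7 ≡ 1 = 3/7
¬(¬φ ≡ (ψ ⊃ χ)) = ¬3/7 = 4/7
(φ ⊃ (χ ⊃ ψ)) ⊃ ¬(¬φ ≡ (ψ ⊃ χ)) = 1 ⊃ 4/7 = 4/7
χ ≡ ψ = 5/7 ≡ 5/7 = 1
(χ ≡ ψ) ≡ χ = 1 ≡ 5/7 = 5/7
ψ ⊃ ψ = 5/7 ⊃ 5/7 = 1
¬(ψ ⊃ ψ) = ¬1 = 0
((χ ≡ ψ) ≡ χ) ≡ ¬(ψ ⊃ ψ) = 5/7 ≡ 0 = 2/7
((φ ⊃ (χ ⊃ ψ)) ⊃ ¬(¬φ ≡ (ψ ⊃ χ))) ⊃ (((χ ≡ ψ) ≡ χ) ≡ ¬(ψ ⊃ ψ)) = 4/7 ⊃ 2/7 = 5/7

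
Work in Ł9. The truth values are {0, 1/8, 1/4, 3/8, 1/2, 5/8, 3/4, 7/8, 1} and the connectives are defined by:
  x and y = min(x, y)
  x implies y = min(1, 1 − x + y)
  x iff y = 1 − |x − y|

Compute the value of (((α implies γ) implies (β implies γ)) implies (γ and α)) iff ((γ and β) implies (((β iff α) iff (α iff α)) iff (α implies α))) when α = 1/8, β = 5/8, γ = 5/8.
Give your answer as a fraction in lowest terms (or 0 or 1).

α implies γ = 1/8 implies 5/8 = 1
β implies γ = 5/8 implies 5/8 = 1
(α implies γ) implies (β implies γ) = 1 implies 1 = 1
γ and α = 5/8 and 1/8 = 1/8
((α implies γ) implies (β implies γ)) implies (γ and α) = 1 implies 1/8 = 1/8
γ and β = 5/8 and 5/8 = 5/8
β iff α = 5/8 iff 1/8 = 1/2
α iff α = 1/8 iff 1/8 = 1
(β iff α) iff (α iff α) = 1/2 iff 1 = 1/2
α implies α = 1/8 implies 1/8 = 1
((β iff α) iff (α iff α)) iff (α implies α) = 1/2 iff 1 = 1/2
(γ and β) implies (((β iff α) iff (α iff α)) iff (α implies α)) = 5/8 implies 1/2 = 7/8
(((α implies γ) implies (β implies γ)) implies (γ and α)) iff ((γ and β) implies (((β iff α) iff (α iff α)) iff (α implies α))) = 1/8 iff 7/8 = 1/4

1/4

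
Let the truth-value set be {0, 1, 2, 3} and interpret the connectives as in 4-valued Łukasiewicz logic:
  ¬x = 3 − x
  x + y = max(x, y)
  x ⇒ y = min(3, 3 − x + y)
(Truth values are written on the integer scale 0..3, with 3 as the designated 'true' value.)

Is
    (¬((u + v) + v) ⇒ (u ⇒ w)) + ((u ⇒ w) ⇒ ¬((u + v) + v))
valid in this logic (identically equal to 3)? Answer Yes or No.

At u = 3, v = 2, w = 1, for instance:
u + v = 3 + 2 = 3
(u + v) + v = 3 + 2 = 3
¬((u + v) + v) = ¬3 = 0
u ⇒ w = 3 ⇒ 1 = 1
¬((u + v) + v) ⇒ (u ⇒ w) = 0 ⇒ 1 = 3
(u ⇒ w) ⇒ ¬((u + v) + v) = 1 ⇒ 0 = 2
(¬((u + v) + v) ⇒ (u ⇒ w)) + ((u ⇒ w) ⇒ ¬((u + v) + v)) = 3 + 2 = 3
and checking the remaining 63 assignments likewise gives ≥ 3 in every case.

Yes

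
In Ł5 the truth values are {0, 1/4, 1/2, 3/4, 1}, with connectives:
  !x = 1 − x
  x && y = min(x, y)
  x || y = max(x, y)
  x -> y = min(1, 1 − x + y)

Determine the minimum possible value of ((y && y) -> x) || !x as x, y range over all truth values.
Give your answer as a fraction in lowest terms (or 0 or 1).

1/2

Take x = 1/2, y = 1:
y && y = 1 && 1 = 1
(y && y) -> x = 1 -> 1/2 = 1/2
!x = !1/2 = 1/2
((y && y) -> x) || !x = 1/2 || 1/2 = 1/2
No assignment yields a value below 1/2, so this is the minimum.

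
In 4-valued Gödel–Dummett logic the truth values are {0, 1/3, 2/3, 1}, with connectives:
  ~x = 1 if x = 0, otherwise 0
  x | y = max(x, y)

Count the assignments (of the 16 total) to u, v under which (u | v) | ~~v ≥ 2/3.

u = 0, v = 0 ↦ 0  <
u = 0, v = 1/3 ↦ 1  ≥
u = 0, v = 2/3 ↦ 1  ≥
u = 0, v = 1 ↦ 1  ≥
u = 1/3, v = 0 ↦ 1/3  <
u = 1/3, v = 1/3 ↦ 1  ≥
u = 1/3, v = 2/3 ↦ 1  ≥
u = 1/3, v = 1 ↦ 1  ≥
u = 2/3, v = 0 ↦ 2/3  ≥
u = 2/3, v = 1/3 ↦ 1  ≥
u = 2/3, v = 2/3 ↦ 1  ≥
u = 2/3, v = 1 ↦ 1  ≥
u = 1, v = 0 ↦ 1  ≥
u = 1, v = 1/3 ↦ 1  ≥
u = 1, v = 2/3 ↦ 1  ≥
u = 1, v = 1 ↦ 1  ≥
So 14 of the 16 assignments meet the threshold.

14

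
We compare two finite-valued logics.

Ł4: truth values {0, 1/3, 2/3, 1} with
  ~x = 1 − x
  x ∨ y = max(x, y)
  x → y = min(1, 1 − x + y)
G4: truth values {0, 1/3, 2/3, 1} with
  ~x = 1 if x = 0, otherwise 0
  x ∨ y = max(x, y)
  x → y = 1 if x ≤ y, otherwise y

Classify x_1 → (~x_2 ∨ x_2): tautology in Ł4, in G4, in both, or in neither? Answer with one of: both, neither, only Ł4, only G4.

In Ł4: at x_1 = 1, x_2 = 1/3 the value is 2/3 — not a tautology.
In G4: at x_1 = 2/3, x_2 = 1/3 the value is 1/3 — not a tautology.

neither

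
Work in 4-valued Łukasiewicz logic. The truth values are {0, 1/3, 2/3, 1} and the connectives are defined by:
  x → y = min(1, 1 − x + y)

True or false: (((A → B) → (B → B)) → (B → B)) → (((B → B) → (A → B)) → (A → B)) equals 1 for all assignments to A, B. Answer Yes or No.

A = 0, B = 0 ↦ 1
A = 0, B = 1/3 ↦ 1
A = 0, B = 2/3 ↦ 1
A = 0, B = 1 ↦ 1
A = 1/3, B = 0 ↦ 1
A = 1/3, B = 1/3 ↦ 1
A = 1/3, B = 2/3 ↦ 1
A = 1/3, B = 1 ↦ 1
A = 2/3, B = 0 ↦ 1
A = 2/3, B = 1/3 ↦ 1
A = 2/3, B = 2/3 ↦ 1
A = 2/3, B = 1 ↦ 1
A = 1, B = 0 ↦ 1
A = 1, B = 1/3 ↦ 1
A = 1, B = 2/3 ↦ 1
A = 1, B = 1 ↦ 1
Every assignment gives a value ≥ 1.

Yes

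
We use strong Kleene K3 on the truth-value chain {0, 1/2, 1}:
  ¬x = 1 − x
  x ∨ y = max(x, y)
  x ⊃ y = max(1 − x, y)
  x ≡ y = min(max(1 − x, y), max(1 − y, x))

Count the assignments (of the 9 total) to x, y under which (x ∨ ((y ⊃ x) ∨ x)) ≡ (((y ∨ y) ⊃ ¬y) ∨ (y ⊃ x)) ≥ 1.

x = 0, y = 0 ↦ 1  ≥
x = 0, y = 1/2 ↦ 1/2  <
x = 0, y = 1 ↦ 1  ≥
x = 1/2, y = 0 ↦ 1  ≥
x = 1/2, y = 1/2 ↦ 1/2  <
x = 1/2, y = 1 ↦ 1/2  <
x = 1, y = 0 ↦ 1  ≥
x = 1, y = 1/2 ↦ 1  ≥
x = 1, y = 1 ↦ 1  ≥
So 6 of the 9 assignments meet the threshold.

6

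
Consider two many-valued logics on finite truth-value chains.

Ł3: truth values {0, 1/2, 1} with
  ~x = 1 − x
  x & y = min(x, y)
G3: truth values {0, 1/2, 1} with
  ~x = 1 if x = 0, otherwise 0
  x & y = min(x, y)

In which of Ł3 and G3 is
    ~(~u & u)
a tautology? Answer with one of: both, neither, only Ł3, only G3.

In Ł3: at u = 1/2 the value is 1/2 — not a tautology.
In G3: every assignment gives 1 — tautology.

only G3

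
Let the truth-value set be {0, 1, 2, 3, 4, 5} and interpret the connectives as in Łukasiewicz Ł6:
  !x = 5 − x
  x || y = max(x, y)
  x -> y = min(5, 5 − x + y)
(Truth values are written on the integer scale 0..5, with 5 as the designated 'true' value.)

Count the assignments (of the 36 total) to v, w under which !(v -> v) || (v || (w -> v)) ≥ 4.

value 5: 21 assignments (counts)
value 4: 5 assignments (counts)
value 3: 4 assignments
value 2: 3 assignments
value 1: 2 assignments
value 0: 1 assignment
So 26 of the 36 assignments meet the threshold.

26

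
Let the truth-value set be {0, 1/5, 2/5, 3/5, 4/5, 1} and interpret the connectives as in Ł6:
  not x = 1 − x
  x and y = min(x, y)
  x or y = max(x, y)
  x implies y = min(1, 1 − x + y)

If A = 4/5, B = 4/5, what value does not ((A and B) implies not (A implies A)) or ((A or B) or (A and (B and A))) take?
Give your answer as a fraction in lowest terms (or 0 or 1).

A and B = 4/5 and 4/5 = 4/5
A implies A = 4/5 implies 4/5 = 1
not (A implies A) = not 1 = 0
(A and B) implies not (A implies A) = 4/5 implies 0 = 1/5
not ((A and B) implies not (A implies A)) = not 1/5 = 4/5
A or B = 4/5 or 4/5 = 4/5
B and A = 4/5 and 4/5 = 4/5
A and (B and A) = 4/5 and 4/5 = 4/5
(A or B) or (A and (B and A)) = 4/5 or 4/5 = 4/5
not ((A and B) implies not (A implies A)) or ((A or B) or (A and (B and A))) = 4/5 or 4/5 = 4/5

4/5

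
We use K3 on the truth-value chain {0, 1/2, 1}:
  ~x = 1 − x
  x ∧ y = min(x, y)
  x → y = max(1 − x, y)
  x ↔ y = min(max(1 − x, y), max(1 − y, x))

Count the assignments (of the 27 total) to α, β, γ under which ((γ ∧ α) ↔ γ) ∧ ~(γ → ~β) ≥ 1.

value 1: 1 assignment (counts)
value 1/2: 9 assignments
value 0: 17 assignments
So 1 of the 27 assignments meets the threshold.

1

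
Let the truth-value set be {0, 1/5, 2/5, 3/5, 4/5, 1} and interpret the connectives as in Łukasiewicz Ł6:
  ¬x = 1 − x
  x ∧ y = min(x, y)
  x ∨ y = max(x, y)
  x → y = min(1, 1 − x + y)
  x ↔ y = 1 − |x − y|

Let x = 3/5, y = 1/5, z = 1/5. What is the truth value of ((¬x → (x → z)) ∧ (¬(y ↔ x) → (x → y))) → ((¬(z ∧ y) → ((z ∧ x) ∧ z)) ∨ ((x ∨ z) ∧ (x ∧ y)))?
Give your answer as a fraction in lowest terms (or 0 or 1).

2/5

¬x = ¬3/5 = 2/5
x → z = 3/5 → 1/5 = 3/5
¬x → (x → z) = 2/5 → 3/5 = 1
y ↔ x = 1/5 ↔ 3/5 = 3/5
¬(y ↔ x) = ¬3/5 = 2/5
x → y = 3/5 → 1/5 = 3/5
¬(y ↔ x) → (x → y) = 2/5 → 3/5 = 1
(¬x → (x → z)) ∧ (¬(y ↔ x) → (x → y)) = 1 ∧ 1 = 1
z ∧ y = 1/5 ∧ 1/5 = 1/5
¬(z ∧ y) = ¬1/5 = 4/5
z ∧ x = 1/5 ∧ 3/5 = 1/5
(z ∧ x) ∧ z = 1/5 ∧ 1/5 = 1/5
¬(z ∧ y) → ((z ∧ x) ∧ z) = 4/5 → 1/5 = 2/5
x ∨ z = 3/5 ∨ 1/5 = 3/5
x ∧ y = 3/5 ∧ 1/5 = 1/5
(x ∨ z) ∧ (x ∧ y) = 3/5 ∧ 1/5 = 1/5
(¬(z ∧ y) → ((z ∧ x) ∧ z)) ∨ ((x ∨ z) ∧ (x ∧ y)) = 2/5 ∨ 1/5 = 2/5
((¬x → (x → z)) ∧ (¬(y ↔ x) → (x → y))) → ((¬(z ∧ y) → ((z ∧ x) ∧ z)) ∨ ((x ∨ z) ∧ (x ∧ y))) = 1 → 2/5 = 2/5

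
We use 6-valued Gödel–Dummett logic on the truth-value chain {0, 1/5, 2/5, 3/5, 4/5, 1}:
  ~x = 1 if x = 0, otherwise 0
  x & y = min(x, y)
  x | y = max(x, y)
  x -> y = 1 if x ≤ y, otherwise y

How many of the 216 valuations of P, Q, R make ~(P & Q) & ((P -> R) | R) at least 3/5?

54

value 1: 51 assignments (counts)
value 4/5: 1 assignment (counts)
value 3/5: 2 assignments (counts)
value 2/5: 3 assignments
value 1/5: 4 assignments
value 0: 155 assignments
So 54 of the 216 assignments meet the threshold.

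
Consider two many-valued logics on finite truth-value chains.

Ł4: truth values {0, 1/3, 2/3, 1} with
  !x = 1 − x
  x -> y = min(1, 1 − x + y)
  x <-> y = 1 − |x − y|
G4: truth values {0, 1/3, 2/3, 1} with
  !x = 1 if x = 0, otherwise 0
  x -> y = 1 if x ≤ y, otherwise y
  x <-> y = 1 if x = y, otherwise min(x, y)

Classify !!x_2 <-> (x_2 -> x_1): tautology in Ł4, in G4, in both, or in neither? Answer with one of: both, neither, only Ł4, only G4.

In Ł4: at x_1 = 0, x_2 = 0 the value is 0 — not a tautology.
In G4: at x_1 = 0, x_2 = 0 the value is 0 — not a tautology.

neither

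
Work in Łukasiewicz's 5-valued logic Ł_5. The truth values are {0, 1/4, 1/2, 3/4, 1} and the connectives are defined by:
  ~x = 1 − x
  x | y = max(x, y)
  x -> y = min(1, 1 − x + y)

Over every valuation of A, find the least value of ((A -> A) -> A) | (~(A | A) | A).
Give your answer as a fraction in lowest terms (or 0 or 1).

1/2

Take A = 1/2:
A -> A = 1/2 -> 1/2 = 1
(A -> A) -> A = 1 -> 1/2 = 1/2
A | A = 1/2 | 1/2 = 1/2
~(A | A) = ~1/2 = 1/2
~(A | A) | A = 1/2 | 1/2 = 1/2
((A -> A) -> A) | (~(A | A) | A) = 1/2 | 1/2 = 1/2
No assignment yields a value below 1/2, so this is the minimum.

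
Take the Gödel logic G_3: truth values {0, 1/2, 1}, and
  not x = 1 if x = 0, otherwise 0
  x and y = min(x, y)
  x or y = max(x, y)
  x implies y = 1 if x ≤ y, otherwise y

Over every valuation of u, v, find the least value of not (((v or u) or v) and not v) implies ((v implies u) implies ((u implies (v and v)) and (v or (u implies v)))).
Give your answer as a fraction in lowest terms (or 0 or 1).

1/2

Take u = 1, v = 1/2:
v or u = 1/2 or 1 = 1
(v or u) or v = 1 or 1/2 = 1
not v = not 1/2 = 0
((v or u) or v) and not v = 1 and 0 = 0
not (((v or u) or v) and not v) = not 0 = 1
v implies u = 1/2 implies 1 = 1
v and v = 1/2 and 1/2 = 1/2
u implies (v and v) = 1 implies 1/2 = 1/2
u implies v = 1 implies 1/2 = 1/2
v or (u implies v) = 1/2 or 1/2 = 1/2
(u implies (v and v)) and (v or (u implies v)) = 1/2 and 1/2 = 1/2
(v implies u) implies ((u implies (v and v)) and (v or (u implies v))) = 1 implies 1/2 = 1/2
not (((v or u) or v) and not v) implies ((v implies u) implies ((u implies (v and v)) and (v or (u implies v)))) = 1 implies 1/2 = 1/2
No assignment yields a value below 1/2, so this is the minimum.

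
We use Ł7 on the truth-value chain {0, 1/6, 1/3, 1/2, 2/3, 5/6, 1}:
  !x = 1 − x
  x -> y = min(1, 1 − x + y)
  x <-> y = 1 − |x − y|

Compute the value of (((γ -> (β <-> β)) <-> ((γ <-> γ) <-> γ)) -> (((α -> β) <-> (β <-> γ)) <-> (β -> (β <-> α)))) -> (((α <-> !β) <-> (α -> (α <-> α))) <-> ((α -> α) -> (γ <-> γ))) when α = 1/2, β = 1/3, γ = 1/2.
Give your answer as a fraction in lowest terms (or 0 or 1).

5/6

β <-> β = 1/3 <-> 1/3 = 1
γ -> (β <-> β) = 1/2 -> 1 = 1
γ <-> γ = 1/2 <-> 1/2 = 1
(γ <-> γ) <-> γ = 1 <-> 1/2 = 1/2
(γ -> (β <-> β)) <-> ((γ <-> γ) <-> γ) = 1 <-> 1/2 = 1/2
α -> β = 1/2 -> 1/3 = 5/6
β <-> γ = 1/3 <-> 1/2 = 5/6
(α -> β) <-> (β <-> γ) = 5/6 <-> 5/6 = 1
β <-> α = 1/3 <-> 1/2 = 5/6
β -> (β <-> α) = 1/3 -> 5/6 = 1
((α -> β) <-> (β <-> γ)) <-> (β -> (β <-> α)) = 1 <-> 1 = 1
((γ -> (β <-> β)) <-> ((γ <-> γ) <-> γ)) -> (((α -> β) <-> (β <-> γ)) <-> (β -> (β <-> α))) = 1/2 -> 1 = 1
!β = !1/3 = 2/3
α <-> !β = 1/2 <-> 2/3 = 5/6
α <-> α = 1/2 <-> 1/2 = 1
α -> (α <-> α) = 1/2 -> 1 = 1
(α <-> !β) <-> (α -> (α <-> α)) = 5/6 <-> 1 = 5/6
α -> α = 1/2 -> 1/2 = 1
γ <-> γ = 1/2 <-> 1/2 = 1
(α -> α) -> (γ <-> γ) = 1 -> 1 = 1
((α <-> !β) <-> (α -> (α <-> α))) <-> ((α -> α) -> (γ <-> γ)) = 5/6 <-> 1 = 5/6
(((γ -> (β <-> β)) <-> ((γ <-> γ) <-> γ)) -> (((α -> β) <-> (β <-> γ)) <-> (β -> (β <-> α)))) -> (((α <-> !β) <-> (α -> (α <-> α))) <-> ((α -> α) -> (γ <-> γ))) = 1 -> 5/6 = 5/6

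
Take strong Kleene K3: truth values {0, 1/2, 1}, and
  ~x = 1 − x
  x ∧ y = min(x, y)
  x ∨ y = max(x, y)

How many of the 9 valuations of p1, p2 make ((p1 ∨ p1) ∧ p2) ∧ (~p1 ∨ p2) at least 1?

p1 = 0, p2 = 0 ↦ 0  <
p1 = 0, p2 = 1/2 ↦ 0  <
p1 = 0, p2 = 1 ↦ 0  <
p1 = 1/2, p2 = 0 ↦ 0  <
p1 = 1/2, p2 = 1/2 ↦ 1/2  <
p1 = 1/2, p2 = 1 ↦ 1/2  <
p1 = 1, p2 = 0 ↦ 0  <
p1 = 1, p2 = 1/2 ↦ 1/2  <
p1 = 1, p2 = 1 ↦ 1  ≥
So 1 of the 9 assignments meets the threshold.

1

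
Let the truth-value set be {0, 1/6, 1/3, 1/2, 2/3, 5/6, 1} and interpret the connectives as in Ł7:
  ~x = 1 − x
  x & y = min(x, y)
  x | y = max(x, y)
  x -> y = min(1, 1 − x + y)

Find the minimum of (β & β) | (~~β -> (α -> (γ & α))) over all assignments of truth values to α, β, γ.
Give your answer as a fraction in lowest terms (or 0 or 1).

1/2

Take α = 1, β = 1/2, γ = 0:
β & β = 1/2 & 1/2 = 1/2
~β = ~1/2 = 1/2
~~β = ~1/2 = 1/2
γ & α = 0 & 1 = 0
α -> (γ & α) = 1 -> 0 = 0
~~β -> (α -> (γ & α)) = 1/2 -> 0 = 1/2
(β & β) | (~~β -> (α -> (γ & α))) = 1/2 | 1/2 = 1/2
No assignment yields a value below 1/2, so this is the minimum.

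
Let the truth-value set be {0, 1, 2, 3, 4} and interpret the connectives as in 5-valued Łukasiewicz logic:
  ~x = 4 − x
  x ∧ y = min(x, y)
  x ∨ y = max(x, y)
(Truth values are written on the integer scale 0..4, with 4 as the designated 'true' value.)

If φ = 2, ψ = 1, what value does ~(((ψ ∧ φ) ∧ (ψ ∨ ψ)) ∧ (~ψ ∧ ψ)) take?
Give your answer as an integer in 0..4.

3

ψ ∧ φ = 1 ∧ 2 = 1
ψ ∨ ψ = 1 ∨ 1 = 1
(ψ ∧ φ) ∧ (ψ ∨ ψ) = 1 ∧ 1 = 1
~ψ = ~1 = 3
~ψ ∧ ψ = 3 ∧ 1 = 1
((ψ ∧ φ) ∧ (ψ ∨ ψ)) ∧ (~ψ ∧ ψ) = 1 ∧ 1 = 1
~(((ψ ∧ φ) ∧ (ψ ∨ ψ)) ∧ (~ψ ∧ ψ)) = ~1 = 3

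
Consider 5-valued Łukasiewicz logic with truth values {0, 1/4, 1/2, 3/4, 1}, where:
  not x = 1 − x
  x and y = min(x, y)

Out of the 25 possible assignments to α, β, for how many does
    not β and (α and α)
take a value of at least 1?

1

value 1: 1 assignment (counts)
value 3/4: 3 assignments
value 1/2: 5 assignments
value 1/4: 7 assignments
value 0: 9 assignments
So 1 of the 25 assignments meets the threshold.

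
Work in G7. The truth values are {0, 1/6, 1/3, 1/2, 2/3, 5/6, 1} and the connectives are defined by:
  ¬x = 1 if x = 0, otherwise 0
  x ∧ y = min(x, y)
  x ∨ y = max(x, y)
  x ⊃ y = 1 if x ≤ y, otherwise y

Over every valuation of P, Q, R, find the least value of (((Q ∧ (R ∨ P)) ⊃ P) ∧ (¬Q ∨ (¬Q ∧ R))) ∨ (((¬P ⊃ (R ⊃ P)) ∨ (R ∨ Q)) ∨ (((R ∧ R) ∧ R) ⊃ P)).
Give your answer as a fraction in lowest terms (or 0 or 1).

1/6

Take P = 0, Q = 1/6, R = 1/6:
R ∨ P = 1/6 ∨ 0 = 1/6
Q ∧ (R ∨ P) = 1/6 ∧ 1/6 = 1/6
(Q ∧ (R ∨ P)) ⊃ P = 1/6 ⊃ 0 = 0
¬Q = ¬1/6 = 0
¬Q = ¬1/6 = 0
¬Q ∧ R = 0 ∧ 1/6 = 0
¬Q ∨ (¬Q ∧ R) = 0 ∨ 0 = 0
((Q ∧ (R ∨ P)) ⊃ P) ∧ (¬Q ∨ (¬Q ∧ R)) = 0 ∧ 0 = 0
¬P = ¬0 = 1
R ⊃ P = 1/6 ⊃ 0 = 0
¬P ⊃ (R ⊃ P) = 1 ⊃ 0 = 0
R ∨ Q = 1/6 ∨ 1/6 = 1/6
(¬P ⊃ (R ⊃ P)) ∨ (R ∨ Q) = 0 ∨ 1/6 = 1/6
R ∧ R = 1/6 ∧ 1/6 = 1/6
(R ∧ R) ∧ R = 1/6 ∧ 1/6 = 1/6
((R ∧ R) ∧ R) ⊃ P = 1/6 ⊃ 0 = 0
((¬P ⊃ (R ⊃ P)) ∨ (R ∨ Q)) ∨ (((R ∧ R) ∧ R) ⊃ P) = 1/6 ∨ 0 = 1/6
(((Q ∧ (R ∨ P)) ⊃ P) ∧ (¬Q ∨ (¬Q ∧ R))) ∨ (((¬P ⊃ (R ⊃ P)) ∨ (R ∨ Q)) ∨ (((R ∧ R) ∧ R) ⊃ P)) = 0 ∨ 1/6 = 1/6
No assignment yields a value below 1/6, so this is the minimum.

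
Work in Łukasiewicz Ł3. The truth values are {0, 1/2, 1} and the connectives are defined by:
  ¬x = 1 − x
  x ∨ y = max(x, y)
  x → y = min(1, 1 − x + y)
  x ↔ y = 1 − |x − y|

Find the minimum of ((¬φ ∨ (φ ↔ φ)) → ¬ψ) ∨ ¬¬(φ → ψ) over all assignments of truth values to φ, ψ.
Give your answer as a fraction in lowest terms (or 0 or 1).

Take φ = 1, ψ = 1/2:
¬φ = ¬1 = 0
φ ↔ φ = 1 ↔ 1 = 1
¬φ ∨ (φ ↔ φ) = 0 ∨ 1 = 1
¬ψ = ¬1/2 = 1/2
(¬φ ∨ (φ ↔ φ)) → ¬ψ = 1 → 1/2 = 1/2
φ → ψ = 1 → 1/2 = 1/2
¬(φ → ψ) = ¬1/2 = 1/2
¬¬(φ → ψ) = ¬1/2 = 1/2
((¬φ ∨ (φ ↔ φ)) → ¬ψ) ∨ ¬¬(φ → ψ) = 1/2 ∨ 1/2 = 1/2
No assignment yields a value below 1/2, so this is the minimum.

1/2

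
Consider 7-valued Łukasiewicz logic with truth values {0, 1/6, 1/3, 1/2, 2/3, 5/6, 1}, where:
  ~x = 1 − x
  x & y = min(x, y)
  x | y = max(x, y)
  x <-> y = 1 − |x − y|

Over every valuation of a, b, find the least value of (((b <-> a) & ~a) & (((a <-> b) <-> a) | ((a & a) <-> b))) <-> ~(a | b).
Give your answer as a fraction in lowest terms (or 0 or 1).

1/2

Take a = 1/2, b = 1:
b <-> a = 1 <-> 1/2 = 1/2
~a = ~1/2 = 1/2
(b <-> a) & ~a = 1/2 & 1/2 = 1/2
a <-> b = 1/2 <-> 1 = 1/2
(a <-> b) <-> a = 1/2 <-> 1/2 = 1
a & a = 1/2 & 1/2 = 1/2
(a & a) <-> b = 1/2 <-> 1 = 1/2
((a <-> b) <-> a) | ((a & a) <-> b) = 1 | 1/2 = 1
((b <-> a) & ~a) & (((a <-> b) <-> a) | ((a & a) <-> b)) = 1/2 & 1 = 1/2
a | b = 1/2 | 1 = 1
~(a | b) = ~1 = 0
(((b <-> a) & ~a) & (((a <-> b) <-> a) | ((a & a) <-> b))) <-> ~(a | b) = 1/2 <-> 0 = 1/2
No assignment yields a value below 1/2, so this is the minimum.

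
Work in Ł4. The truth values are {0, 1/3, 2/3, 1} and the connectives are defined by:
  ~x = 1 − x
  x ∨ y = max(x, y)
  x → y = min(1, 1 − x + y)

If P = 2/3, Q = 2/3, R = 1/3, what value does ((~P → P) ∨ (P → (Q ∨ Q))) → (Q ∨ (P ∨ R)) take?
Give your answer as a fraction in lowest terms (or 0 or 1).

~P = ~2/3 = 1/3
~P → P = 1/3 → 2/3 = 1
Q ∨ Q = 2/3 ∨ 2/3 = 2/3
P → (Q ∨ Q) = 2/3 → 2/3 = 1
(~P → P) ∨ (P → (Q ∨ Q)) = 1 ∨ 1 = 1
P ∨ R = 2/3 ∨ 1/3 = 2/3
Q ∨ (P ∨ R) = 2/3 ∨ 2/3 = 2/3
((~P → P) ∨ (P → (Q ∨ Q))) → (Q ∨ (P ∨ R)) = 1 → 2/3 = 2/3

2/3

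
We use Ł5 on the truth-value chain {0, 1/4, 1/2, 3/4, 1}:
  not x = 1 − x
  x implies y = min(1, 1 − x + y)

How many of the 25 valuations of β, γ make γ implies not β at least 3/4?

value 1: 15 assignments (counts)
value 3/4: 4 assignments (counts)
value 1/2: 3 assignments
value 1/4: 2 assignments
value 0: 1 assignment
So 19 of the 25 assignments meet the threshold.

19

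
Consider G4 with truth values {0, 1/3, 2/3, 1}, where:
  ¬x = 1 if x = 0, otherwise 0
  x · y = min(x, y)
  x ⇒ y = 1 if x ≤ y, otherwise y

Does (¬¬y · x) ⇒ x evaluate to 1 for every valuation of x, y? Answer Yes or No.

Yes

x = 0, y = 0 ↦ 1
x = 0, y = 1/3 ↦ 1
x = 0, y = 2/3 ↦ 1
x = 0, y = 1 ↦ 1
x = 1/3, y = 0 ↦ 1
x = 1/3, y = 1/3 ↦ 1
x = 1/3, y = 2/3 ↦ 1
x = 1/3, y = 1 ↦ 1
x = 2/3, y = 0 ↦ 1
x = 2/3, y = 1/3 ↦ 1
x = 2/3, y = 2/3 ↦ 1
x = 2/3, y = 1 ↦ 1
x = 1, y = 0 ↦ 1
x = 1, y = 1/3 ↦ 1
x = 1, y = 2/3 ↦ 1
x = 1, y = 1 ↦ 1
Every assignment gives a value ≥ 1.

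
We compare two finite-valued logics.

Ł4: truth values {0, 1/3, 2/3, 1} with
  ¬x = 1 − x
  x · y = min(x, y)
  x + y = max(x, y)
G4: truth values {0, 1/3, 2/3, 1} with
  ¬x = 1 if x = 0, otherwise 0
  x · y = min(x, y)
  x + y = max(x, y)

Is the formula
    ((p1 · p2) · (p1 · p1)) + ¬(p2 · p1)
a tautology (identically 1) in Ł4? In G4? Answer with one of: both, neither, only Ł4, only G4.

neither

In Ł4: at p1 = 1/3, p2 = 1/3 the value is 2/3 — not a tautology.
In G4: at p1 = 1/3, p2 = 1/3 the value is 1/3 — not a tautology.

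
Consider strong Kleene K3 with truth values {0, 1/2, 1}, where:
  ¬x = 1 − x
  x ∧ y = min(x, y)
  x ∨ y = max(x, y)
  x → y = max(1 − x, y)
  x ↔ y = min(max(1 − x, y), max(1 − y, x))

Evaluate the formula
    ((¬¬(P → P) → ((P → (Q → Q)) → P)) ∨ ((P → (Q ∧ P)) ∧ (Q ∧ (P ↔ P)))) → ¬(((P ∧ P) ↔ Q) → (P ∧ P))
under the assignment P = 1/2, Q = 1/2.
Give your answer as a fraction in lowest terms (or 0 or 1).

P → P = 1/2 → 1/2 = 1/2
¬(P → P) = ¬1/2 = 1/2
¬¬(P → P) = ¬1/2 = 1/2
Q → Q = 1/2 → 1/2 = 1/2
P → (Q → Q) = 1/2 → 1/2 = 1/2
(P → (Q → Q)) → P = 1/2 → 1/2 = 1/2
¬¬(P → P) → ((P → (Q → Q)) → P) = 1/2 → 1/2 = 1/2
Q ∧ P = 1/2 ∧ 1/2 = 1/2
P → (Q ∧ P) = 1/2 → 1/2 = 1/2
P ↔ P = 1/2 ↔ 1/2 = 1/2
Q ∧ (P ↔ P) = 1/2 ∧ 1/2 = 1/2
(P → (Q ∧ P)) ∧ (Q ∧ (P ↔ P)) = 1/2 ∧ 1/2 = 1/2
(¬¬(P → P) → ((P → (Q → Q)) → P)) ∨ ((P → (Q ∧ P)) ∧ (Q ∧ (P ↔ P))) = 1/2 ∨ 1/2 = 1/2
P ∧ P = 1/2 ∧ 1/2 = 1/2
(P ∧ P) ↔ Q = 1/2 ↔ 1/2 = 1/2
P ∧ P = 1/2 ∧ 1/2 = 1/2
((P ∧ P) ↔ Q) → (P ∧ P) = 1/2 → 1/2 = 1/2
¬(((P ∧ P) ↔ Q) → (P ∧ P)) = ¬1/2 = 1/2
((¬¬(P → P) → ((P → (Q → Q)) → P)) ∨ ((P → (Q ∧ P)) ∧ (Q ∧ (P ↔ P)))) → ¬(((P ∧ P) ↔ Q) → (P ∧ P)) = 1/2 → 1/2 = 1/2

1/2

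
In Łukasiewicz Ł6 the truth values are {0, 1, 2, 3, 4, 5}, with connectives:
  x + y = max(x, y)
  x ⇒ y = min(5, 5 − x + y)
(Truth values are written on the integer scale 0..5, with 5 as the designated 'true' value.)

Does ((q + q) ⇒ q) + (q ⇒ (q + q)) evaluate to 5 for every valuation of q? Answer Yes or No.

q = 0 ↦ 5
q = 1 ↦ 5
q = 2 ↦ 5
q = 3 ↦ 5
q = 4 ↦ 5
q = 5 ↦ 5
Every assignment gives a value ≥ 5.

Yes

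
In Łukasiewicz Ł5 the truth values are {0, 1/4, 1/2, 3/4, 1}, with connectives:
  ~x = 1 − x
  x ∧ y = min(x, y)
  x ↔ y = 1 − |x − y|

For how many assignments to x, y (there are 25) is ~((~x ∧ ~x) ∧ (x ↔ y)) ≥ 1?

value 1: 6 assignments (counts)
value 3/4: 7 assignments
value 1/2: 7 assignments
value 1/4: 4 assignments
value 0: 1 assignment
So 6 of the 25 assignments meet the threshold.

6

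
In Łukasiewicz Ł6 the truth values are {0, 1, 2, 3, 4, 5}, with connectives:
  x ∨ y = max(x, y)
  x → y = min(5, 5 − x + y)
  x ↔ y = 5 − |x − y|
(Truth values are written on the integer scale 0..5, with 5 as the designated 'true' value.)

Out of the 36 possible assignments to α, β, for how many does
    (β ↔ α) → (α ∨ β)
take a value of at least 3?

value 5: 23 assignments (counts)
value 4: 5 assignments (counts)
value 3: 3 assignments (counts)
value 2: 3 assignments
value 1: 1 assignment
value 0: 1 assignment
So 31 of the 36 assignments meet the threshold.

31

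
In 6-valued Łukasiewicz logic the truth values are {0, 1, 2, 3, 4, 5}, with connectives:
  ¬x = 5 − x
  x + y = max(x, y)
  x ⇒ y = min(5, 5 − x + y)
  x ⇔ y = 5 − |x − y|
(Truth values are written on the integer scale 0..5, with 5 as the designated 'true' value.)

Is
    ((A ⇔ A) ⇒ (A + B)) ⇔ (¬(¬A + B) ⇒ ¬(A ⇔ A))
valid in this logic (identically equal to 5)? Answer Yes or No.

No

Counterexample: take A = 0, B = 0.
A ⇔ A = 0 ⇔ 0 = 5
A + B = 0 + 0 = 0
(A ⇔ A) ⇒ (A + B) = 5 ⇒ 0 = 0
¬A = ¬0 = 5
¬A + B = 5 + 0 = 5
¬(¬A + B) = ¬5 = 0
A ⇔ A = 0 ⇔ 0 = 5
¬(A ⇔ A) = ¬5 = 0
¬(¬A + B) ⇒ ¬(A ⇔ A) = 0 ⇒ 0 = 5
((A ⇔ A) ⇒ (A + B)) ⇔ (¬(¬A + B) ⇒ ¬(A ⇔ A)) = 0 ⇔ 5 = 0
This gives 0 ≠ 5.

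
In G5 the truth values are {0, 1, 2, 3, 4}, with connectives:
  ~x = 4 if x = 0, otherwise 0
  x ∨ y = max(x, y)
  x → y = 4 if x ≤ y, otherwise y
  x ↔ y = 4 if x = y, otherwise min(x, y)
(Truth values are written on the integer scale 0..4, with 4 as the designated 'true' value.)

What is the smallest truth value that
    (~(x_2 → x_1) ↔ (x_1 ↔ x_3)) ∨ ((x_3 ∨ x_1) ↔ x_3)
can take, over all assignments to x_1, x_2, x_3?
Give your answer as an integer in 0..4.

Take x_1 = 2, x_2 = 0, x_3 = 1:
x_2 → x_1 = 0 → 2 = 4
~(x_2 → x_1) = ~4 = 0
x_1 ↔ x_3 = 2 ↔ 1 = 1
~(x_2 → x_1) ↔ (x_1 ↔ x_3) = 0 ↔ 1 = 0
x_3 ∨ x_1 = 1 ∨ 2 = 2
(x_3 ∨ x_1) ↔ x_3 = 2 ↔ 1 = 1
(~(x_2 → x_1) ↔ (x_1 ↔ x_3)) ∨ ((x_3 ∨ x_1) ↔ x_3) = 0 ∨ 1 = 1
No assignment yields a value below 1, so this is the minimum.

1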